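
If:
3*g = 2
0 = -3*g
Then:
No Solution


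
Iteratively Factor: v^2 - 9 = (v + 3)*(v - 3)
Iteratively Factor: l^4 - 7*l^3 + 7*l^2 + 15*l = (l + 1)*(l^3 - 8*l^2 + 15*l) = (l - 3)*(l + 1)*(l^2 - 5*l) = (l - 5)*(l - 3)*(l + 1)*(l)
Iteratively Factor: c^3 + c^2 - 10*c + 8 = (c - 1)*(c^2 + 2*c - 8) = (c - 1)*(c + 4)*(c - 2)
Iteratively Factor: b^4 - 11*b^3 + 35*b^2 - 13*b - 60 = (b - 3)*(b^3 - 8*b^2 + 11*b + 20) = (b - 5)*(b - 3)*(b^2 - 3*b - 4) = (b - 5)*(b - 3)*(b + 1)*(b - 4)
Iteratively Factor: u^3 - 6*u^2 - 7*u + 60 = (u + 3)*(u^2 - 9*u + 20) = (u - 5)*(u + 3)*(u - 4)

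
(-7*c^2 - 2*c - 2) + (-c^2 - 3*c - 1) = -8*c^2 - 5*c - 3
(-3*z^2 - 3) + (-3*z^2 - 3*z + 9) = -6*z^2 - 3*z + 6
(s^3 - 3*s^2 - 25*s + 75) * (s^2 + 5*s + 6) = s^5 + 2*s^4 - 34*s^3 - 68*s^2 + 225*s + 450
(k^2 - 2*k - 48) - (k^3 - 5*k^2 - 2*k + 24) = -k^3 + 6*k^2 - 72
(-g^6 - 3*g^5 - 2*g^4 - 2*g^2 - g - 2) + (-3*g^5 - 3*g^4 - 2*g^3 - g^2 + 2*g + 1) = -g^6 - 6*g^5 - 5*g^4 - 2*g^3 - 3*g^2 + g - 1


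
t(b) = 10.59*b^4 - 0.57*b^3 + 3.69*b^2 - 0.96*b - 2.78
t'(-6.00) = -9256.56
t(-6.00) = 13983.58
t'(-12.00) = -73533.84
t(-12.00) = 221119.30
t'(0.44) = 5.56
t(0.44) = -2.14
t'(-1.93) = -326.10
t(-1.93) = 163.85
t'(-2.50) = -691.97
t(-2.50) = 445.26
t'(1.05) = 53.94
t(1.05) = 12.49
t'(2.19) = 451.93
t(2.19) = 250.43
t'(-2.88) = -1048.29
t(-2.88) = 772.77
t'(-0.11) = -1.85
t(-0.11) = -2.63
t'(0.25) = 1.44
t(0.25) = -2.76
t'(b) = 42.36*b^3 - 1.71*b^2 + 7.38*b - 0.96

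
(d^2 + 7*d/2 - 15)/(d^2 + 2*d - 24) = (d - 5/2)/(d - 4)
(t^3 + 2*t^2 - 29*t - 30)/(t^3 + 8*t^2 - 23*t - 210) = (t + 1)/(t + 7)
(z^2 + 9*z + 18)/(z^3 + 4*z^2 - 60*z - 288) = (z + 3)/(z^2 - 2*z - 48)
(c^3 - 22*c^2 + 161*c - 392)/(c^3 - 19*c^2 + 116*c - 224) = (c - 7)/(c - 4)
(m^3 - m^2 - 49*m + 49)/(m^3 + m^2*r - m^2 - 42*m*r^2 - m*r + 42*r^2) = (49 - m^2)/(-m^2 - m*r + 42*r^2)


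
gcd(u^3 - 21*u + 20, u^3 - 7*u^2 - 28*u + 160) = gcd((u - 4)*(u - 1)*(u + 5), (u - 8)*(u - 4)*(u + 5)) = u^2 + u - 20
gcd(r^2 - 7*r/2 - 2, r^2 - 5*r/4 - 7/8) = r + 1/2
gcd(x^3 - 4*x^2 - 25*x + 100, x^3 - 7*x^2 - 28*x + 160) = x^2 + x - 20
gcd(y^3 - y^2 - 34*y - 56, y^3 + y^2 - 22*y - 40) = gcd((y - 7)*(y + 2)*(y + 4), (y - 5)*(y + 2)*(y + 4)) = y^2 + 6*y + 8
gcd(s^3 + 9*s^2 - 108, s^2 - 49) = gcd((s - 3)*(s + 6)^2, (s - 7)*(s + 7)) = 1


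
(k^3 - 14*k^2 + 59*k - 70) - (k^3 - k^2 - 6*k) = -13*k^2 + 65*k - 70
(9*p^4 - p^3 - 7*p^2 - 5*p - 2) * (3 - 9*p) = -81*p^5 + 36*p^4 + 60*p^3 + 24*p^2 + 3*p - 6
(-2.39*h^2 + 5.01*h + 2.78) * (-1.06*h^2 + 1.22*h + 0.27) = 2.5334*h^4 - 8.2264*h^3 + 2.5201*h^2 + 4.7443*h + 0.7506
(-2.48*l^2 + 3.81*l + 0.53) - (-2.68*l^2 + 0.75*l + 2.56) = 0.2*l^2 + 3.06*l - 2.03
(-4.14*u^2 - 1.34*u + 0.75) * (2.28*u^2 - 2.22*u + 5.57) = -9.4392*u^4 + 6.1356*u^3 - 18.375*u^2 - 9.1288*u + 4.1775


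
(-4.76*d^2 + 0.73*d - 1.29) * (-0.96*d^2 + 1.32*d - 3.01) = 4.5696*d^4 - 6.984*d^3 + 16.5296*d^2 - 3.9001*d + 3.8829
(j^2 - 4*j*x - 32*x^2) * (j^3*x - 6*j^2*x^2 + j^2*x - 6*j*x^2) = j^5*x - 10*j^4*x^2 + j^4*x - 8*j^3*x^3 - 10*j^3*x^2 + 192*j^2*x^4 - 8*j^2*x^3 + 192*j*x^4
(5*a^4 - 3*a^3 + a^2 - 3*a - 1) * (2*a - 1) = 10*a^5 - 11*a^4 + 5*a^3 - 7*a^2 + a + 1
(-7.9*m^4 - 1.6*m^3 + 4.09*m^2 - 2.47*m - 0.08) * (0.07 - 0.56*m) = 4.424*m^5 + 0.343*m^4 - 2.4024*m^3 + 1.6695*m^2 - 0.1281*m - 0.0056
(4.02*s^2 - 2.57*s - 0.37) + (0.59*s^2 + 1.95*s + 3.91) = 4.61*s^2 - 0.62*s + 3.54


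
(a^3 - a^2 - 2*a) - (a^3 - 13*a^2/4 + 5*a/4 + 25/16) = 9*a^2/4 - 13*a/4 - 25/16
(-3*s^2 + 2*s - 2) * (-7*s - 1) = 21*s^3 - 11*s^2 + 12*s + 2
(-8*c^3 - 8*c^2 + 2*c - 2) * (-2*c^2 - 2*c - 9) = 16*c^5 + 32*c^4 + 84*c^3 + 72*c^2 - 14*c + 18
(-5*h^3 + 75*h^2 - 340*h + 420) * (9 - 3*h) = 15*h^4 - 270*h^3 + 1695*h^2 - 4320*h + 3780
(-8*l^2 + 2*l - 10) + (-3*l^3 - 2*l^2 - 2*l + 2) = -3*l^3 - 10*l^2 - 8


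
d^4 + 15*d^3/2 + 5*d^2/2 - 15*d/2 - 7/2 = (d - 1)*(d + 1/2)*(d + 1)*(d + 7)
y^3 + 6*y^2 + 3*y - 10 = (y - 1)*(y + 2)*(y + 5)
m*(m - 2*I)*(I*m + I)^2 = -m^4 - 2*m^3 + 2*I*m^3 - m^2 + 4*I*m^2 + 2*I*m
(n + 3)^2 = n^2 + 6*n + 9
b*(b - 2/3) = b^2 - 2*b/3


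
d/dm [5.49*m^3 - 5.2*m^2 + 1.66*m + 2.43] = 16.47*m^2 - 10.4*m + 1.66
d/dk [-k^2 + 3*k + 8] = 3 - 2*k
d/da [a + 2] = 1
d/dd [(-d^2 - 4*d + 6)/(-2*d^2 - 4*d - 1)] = 2*(-2*d^2 + 13*d + 14)/(4*d^4 + 16*d^3 + 20*d^2 + 8*d + 1)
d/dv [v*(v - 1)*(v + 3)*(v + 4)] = 4*v^3 + 18*v^2 + 10*v - 12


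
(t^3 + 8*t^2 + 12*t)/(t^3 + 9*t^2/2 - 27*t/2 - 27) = 2*t*(t + 2)/(2*t^2 - 3*t - 9)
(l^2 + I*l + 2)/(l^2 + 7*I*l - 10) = (l - I)/(l + 5*I)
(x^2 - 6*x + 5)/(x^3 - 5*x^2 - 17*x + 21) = (x - 5)/(x^2 - 4*x - 21)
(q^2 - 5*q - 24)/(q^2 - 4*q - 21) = (q - 8)/(q - 7)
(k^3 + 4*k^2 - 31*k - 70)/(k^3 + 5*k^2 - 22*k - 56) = (k - 5)/(k - 4)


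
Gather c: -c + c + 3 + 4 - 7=0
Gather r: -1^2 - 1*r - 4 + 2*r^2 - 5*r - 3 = 2*r^2 - 6*r - 8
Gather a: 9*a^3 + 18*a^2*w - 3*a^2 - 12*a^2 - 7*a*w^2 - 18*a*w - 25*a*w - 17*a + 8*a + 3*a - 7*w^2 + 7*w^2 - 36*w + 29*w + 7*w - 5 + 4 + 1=9*a^3 + a^2*(18*w - 15) + a*(-7*w^2 - 43*w - 6)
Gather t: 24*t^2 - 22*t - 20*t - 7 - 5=24*t^2 - 42*t - 12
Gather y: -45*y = -45*y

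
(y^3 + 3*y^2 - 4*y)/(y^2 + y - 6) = y*(y^2 + 3*y - 4)/(y^2 + y - 6)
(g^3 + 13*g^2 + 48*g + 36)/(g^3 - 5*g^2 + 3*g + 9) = (g^2 + 12*g + 36)/(g^2 - 6*g + 9)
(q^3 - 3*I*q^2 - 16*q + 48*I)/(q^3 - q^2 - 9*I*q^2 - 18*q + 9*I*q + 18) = (q^2 - 16)/(q^2 - q*(1 + 6*I) + 6*I)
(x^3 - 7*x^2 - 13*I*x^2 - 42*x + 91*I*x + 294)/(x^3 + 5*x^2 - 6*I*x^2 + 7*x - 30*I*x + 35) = (x^2 - x*(7 + 6*I) + 42*I)/(x^2 + x*(5 + I) + 5*I)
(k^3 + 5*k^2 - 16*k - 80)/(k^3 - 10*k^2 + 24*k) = (k^2 + 9*k + 20)/(k*(k - 6))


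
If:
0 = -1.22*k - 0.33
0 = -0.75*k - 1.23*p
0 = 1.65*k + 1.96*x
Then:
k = -0.27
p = 0.16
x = 0.23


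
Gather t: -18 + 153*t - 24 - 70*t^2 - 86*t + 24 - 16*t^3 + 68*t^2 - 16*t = -16*t^3 - 2*t^2 + 51*t - 18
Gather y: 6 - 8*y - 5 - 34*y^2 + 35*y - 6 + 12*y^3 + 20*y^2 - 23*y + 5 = 12*y^3 - 14*y^2 + 4*y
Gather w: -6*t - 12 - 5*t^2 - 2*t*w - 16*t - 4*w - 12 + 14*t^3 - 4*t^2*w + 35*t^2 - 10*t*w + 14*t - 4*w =14*t^3 + 30*t^2 - 8*t + w*(-4*t^2 - 12*t - 8) - 24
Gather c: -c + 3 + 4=7 - c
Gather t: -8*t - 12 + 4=-8*t - 8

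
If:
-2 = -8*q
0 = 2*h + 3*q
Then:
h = -3/8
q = 1/4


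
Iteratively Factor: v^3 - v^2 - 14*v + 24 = (v - 3)*(v^2 + 2*v - 8) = (v - 3)*(v + 4)*(v - 2)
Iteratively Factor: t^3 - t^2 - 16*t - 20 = (t + 2)*(t^2 - 3*t - 10) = (t + 2)^2*(t - 5)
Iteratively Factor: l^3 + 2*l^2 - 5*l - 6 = (l - 2)*(l^2 + 4*l + 3) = (l - 2)*(l + 3)*(l + 1)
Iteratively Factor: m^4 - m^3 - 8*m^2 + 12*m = (m)*(m^3 - m^2 - 8*m + 12) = m*(m - 2)*(m^2 + m - 6) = m*(m - 2)*(m + 3)*(m - 2)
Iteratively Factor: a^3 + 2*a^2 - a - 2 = (a + 1)*(a^2 + a - 2) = (a - 1)*(a + 1)*(a + 2)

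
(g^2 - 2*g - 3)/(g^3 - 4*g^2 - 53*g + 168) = (g + 1)/(g^2 - g - 56)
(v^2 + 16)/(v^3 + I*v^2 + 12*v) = (v - 4*I)/(v*(v - 3*I))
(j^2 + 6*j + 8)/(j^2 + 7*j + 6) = (j^2 + 6*j + 8)/(j^2 + 7*j + 6)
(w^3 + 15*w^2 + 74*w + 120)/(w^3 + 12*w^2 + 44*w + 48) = (w + 5)/(w + 2)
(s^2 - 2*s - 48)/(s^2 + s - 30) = (s - 8)/(s - 5)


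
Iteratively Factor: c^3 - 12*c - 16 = (c - 4)*(c^2 + 4*c + 4) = (c - 4)*(c + 2)*(c + 2)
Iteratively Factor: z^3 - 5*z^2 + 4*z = (z - 1)*(z^2 - 4*z) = z*(z - 1)*(z - 4)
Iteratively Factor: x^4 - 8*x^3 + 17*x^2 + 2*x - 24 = (x + 1)*(x^3 - 9*x^2 + 26*x - 24) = (x - 2)*(x + 1)*(x^2 - 7*x + 12) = (x - 3)*(x - 2)*(x + 1)*(x - 4)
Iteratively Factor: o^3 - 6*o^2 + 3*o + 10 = (o + 1)*(o^2 - 7*o + 10) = (o - 5)*(o + 1)*(o - 2)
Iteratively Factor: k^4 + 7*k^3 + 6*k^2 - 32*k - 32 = (k + 1)*(k^3 + 6*k^2 - 32) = (k + 1)*(k + 4)*(k^2 + 2*k - 8) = (k + 1)*(k + 4)^2*(k - 2)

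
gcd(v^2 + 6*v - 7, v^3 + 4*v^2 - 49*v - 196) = v + 7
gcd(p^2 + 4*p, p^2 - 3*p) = p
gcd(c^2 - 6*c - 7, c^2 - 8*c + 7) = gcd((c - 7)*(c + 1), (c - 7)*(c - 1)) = c - 7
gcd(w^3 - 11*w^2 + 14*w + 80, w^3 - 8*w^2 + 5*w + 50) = w^2 - 3*w - 10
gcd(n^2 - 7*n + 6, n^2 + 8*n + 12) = 1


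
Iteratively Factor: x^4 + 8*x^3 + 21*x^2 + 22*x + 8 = (x + 4)*(x^3 + 4*x^2 + 5*x + 2) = (x + 2)*(x + 4)*(x^2 + 2*x + 1) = (x + 1)*(x + 2)*(x + 4)*(x + 1)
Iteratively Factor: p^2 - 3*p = (p - 3)*(p)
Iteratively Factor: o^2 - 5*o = (o)*(o - 5)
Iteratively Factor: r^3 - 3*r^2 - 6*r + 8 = (r - 4)*(r^2 + r - 2) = (r - 4)*(r - 1)*(r + 2)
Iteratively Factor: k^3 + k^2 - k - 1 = (k + 1)*(k^2 - 1) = (k - 1)*(k + 1)*(k + 1)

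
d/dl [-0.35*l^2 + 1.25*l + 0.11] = 1.25 - 0.7*l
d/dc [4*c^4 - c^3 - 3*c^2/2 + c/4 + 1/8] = 16*c^3 - 3*c^2 - 3*c + 1/4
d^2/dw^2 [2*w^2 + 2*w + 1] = 4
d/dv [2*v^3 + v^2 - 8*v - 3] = 6*v^2 + 2*v - 8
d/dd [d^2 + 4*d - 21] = 2*d + 4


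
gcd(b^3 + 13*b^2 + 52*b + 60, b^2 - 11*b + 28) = 1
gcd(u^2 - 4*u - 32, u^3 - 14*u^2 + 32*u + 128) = u - 8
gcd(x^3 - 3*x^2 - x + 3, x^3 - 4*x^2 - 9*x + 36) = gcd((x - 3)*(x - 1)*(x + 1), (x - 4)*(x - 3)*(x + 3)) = x - 3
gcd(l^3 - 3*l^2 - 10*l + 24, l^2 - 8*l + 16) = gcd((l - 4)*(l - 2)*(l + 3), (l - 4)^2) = l - 4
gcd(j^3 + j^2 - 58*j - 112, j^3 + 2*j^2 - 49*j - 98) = j^2 + 9*j + 14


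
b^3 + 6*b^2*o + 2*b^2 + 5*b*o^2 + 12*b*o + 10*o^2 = (b + 2)*(b + o)*(b + 5*o)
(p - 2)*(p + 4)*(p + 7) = p^3 + 9*p^2 + 6*p - 56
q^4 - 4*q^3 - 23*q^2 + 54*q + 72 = (q - 6)*(q - 3)*(q + 1)*(q + 4)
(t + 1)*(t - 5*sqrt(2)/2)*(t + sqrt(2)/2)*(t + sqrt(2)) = t^4 - sqrt(2)*t^3 + t^3 - 13*t^2/2 - sqrt(2)*t^2 - 13*t/2 - 5*sqrt(2)*t/2 - 5*sqrt(2)/2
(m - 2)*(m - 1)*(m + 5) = m^3 + 2*m^2 - 13*m + 10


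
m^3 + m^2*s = m^2*(m + s)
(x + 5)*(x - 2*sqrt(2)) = x^2 - 2*sqrt(2)*x + 5*x - 10*sqrt(2)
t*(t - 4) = t^2 - 4*t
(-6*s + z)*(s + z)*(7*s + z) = -42*s^3 - 41*s^2*z + 2*s*z^2 + z^3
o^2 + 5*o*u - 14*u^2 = (o - 2*u)*(o + 7*u)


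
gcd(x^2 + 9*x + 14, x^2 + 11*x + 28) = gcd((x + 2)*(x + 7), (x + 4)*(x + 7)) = x + 7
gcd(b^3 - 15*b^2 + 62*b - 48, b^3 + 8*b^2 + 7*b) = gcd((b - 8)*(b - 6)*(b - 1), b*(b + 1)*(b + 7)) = 1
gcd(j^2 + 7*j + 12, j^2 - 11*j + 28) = 1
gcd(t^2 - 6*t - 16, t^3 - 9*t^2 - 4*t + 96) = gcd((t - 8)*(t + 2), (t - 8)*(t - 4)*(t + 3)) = t - 8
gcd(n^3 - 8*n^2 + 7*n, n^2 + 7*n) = n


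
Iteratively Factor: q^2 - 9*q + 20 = (q - 4)*(q - 5)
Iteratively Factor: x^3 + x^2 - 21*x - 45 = (x + 3)*(x^2 - 2*x - 15) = (x - 5)*(x + 3)*(x + 3)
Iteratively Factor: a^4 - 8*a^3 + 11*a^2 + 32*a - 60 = (a - 2)*(a^3 - 6*a^2 - a + 30) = (a - 2)*(a + 2)*(a^2 - 8*a + 15) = (a - 5)*(a - 2)*(a + 2)*(a - 3)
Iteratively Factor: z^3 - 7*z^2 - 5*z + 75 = (z + 3)*(z^2 - 10*z + 25) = (z - 5)*(z + 3)*(z - 5)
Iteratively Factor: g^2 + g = (g)*(g + 1)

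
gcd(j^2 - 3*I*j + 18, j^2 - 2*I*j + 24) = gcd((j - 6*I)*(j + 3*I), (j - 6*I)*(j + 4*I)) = j - 6*I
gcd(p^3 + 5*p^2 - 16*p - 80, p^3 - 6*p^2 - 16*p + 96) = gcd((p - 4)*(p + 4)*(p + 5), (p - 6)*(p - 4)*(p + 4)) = p^2 - 16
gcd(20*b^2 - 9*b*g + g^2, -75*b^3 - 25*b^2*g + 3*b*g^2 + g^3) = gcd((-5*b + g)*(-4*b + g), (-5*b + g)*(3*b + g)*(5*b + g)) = 5*b - g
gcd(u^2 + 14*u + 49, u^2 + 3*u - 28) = u + 7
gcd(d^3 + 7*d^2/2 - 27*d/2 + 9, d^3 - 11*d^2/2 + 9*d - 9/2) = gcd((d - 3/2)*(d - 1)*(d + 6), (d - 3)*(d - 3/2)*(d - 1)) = d^2 - 5*d/2 + 3/2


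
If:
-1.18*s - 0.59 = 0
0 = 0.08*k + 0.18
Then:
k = -2.25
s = -0.50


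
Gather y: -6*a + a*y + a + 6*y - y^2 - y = -5*a - y^2 + y*(a + 5)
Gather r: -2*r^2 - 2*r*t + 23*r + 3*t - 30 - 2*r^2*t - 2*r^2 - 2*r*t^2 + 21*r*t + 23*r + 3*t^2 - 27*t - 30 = r^2*(-2*t - 4) + r*(-2*t^2 + 19*t + 46) + 3*t^2 - 24*t - 60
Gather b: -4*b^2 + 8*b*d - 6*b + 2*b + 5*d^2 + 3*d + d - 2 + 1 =-4*b^2 + b*(8*d - 4) + 5*d^2 + 4*d - 1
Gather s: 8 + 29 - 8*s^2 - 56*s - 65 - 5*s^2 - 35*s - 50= -13*s^2 - 91*s - 78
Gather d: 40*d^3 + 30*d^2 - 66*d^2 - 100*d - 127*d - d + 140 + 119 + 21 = 40*d^3 - 36*d^2 - 228*d + 280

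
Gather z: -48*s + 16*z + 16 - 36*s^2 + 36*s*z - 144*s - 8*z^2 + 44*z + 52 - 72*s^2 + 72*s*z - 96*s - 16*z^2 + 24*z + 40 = -108*s^2 - 288*s - 24*z^2 + z*(108*s + 84) + 108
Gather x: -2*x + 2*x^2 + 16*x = 2*x^2 + 14*x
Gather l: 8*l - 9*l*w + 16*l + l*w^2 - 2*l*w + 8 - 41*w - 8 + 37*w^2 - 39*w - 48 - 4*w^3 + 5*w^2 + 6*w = l*(w^2 - 11*w + 24) - 4*w^3 + 42*w^2 - 74*w - 48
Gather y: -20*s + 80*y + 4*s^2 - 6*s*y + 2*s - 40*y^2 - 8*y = 4*s^2 - 18*s - 40*y^2 + y*(72 - 6*s)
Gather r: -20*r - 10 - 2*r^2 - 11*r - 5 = -2*r^2 - 31*r - 15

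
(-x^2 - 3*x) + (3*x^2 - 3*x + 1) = 2*x^2 - 6*x + 1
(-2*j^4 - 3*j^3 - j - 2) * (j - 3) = -2*j^5 + 3*j^4 + 9*j^3 - j^2 + j + 6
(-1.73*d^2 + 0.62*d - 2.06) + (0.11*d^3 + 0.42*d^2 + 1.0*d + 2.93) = 0.11*d^3 - 1.31*d^2 + 1.62*d + 0.87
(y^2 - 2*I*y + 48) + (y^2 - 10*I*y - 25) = 2*y^2 - 12*I*y + 23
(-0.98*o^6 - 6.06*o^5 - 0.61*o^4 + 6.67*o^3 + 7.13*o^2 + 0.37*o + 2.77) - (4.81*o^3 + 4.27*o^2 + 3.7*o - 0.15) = -0.98*o^6 - 6.06*o^5 - 0.61*o^4 + 1.86*o^3 + 2.86*o^2 - 3.33*o + 2.92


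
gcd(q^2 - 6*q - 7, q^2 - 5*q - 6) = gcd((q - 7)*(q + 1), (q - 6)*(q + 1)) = q + 1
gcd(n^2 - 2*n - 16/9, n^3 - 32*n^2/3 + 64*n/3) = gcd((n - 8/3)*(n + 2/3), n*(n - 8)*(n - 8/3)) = n - 8/3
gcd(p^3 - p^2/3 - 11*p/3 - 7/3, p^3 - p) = p + 1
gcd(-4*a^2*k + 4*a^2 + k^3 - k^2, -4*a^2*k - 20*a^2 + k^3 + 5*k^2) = 4*a^2 - k^2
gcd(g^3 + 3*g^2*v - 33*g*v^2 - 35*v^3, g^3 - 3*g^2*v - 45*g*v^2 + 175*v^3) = -g^2 - 2*g*v + 35*v^2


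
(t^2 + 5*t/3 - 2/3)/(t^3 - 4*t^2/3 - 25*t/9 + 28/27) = 9*(t + 2)/(9*t^2 - 9*t - 28)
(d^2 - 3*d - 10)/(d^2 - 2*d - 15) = (d + 2)/(d + 3)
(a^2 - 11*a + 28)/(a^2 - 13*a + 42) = (a - 4)/(a - 6)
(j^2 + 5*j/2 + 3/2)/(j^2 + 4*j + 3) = (j + 3/2)/(j + 3)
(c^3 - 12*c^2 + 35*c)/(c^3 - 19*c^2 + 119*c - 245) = c/(c - 7)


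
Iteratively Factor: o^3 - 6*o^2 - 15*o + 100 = (o - 5)*(o^2 - o - 20) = (o - 5)^2*(o + 4)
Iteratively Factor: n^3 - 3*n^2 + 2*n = (n - 1)*(n^2 - 2*n) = (n - 2)*(n - 1)*(n)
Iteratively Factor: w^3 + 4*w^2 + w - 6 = (w + 3)*(w^2 + w - 2) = (w + 2)*(w + 3)*(w - 1)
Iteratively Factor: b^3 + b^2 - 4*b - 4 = (b - 2)*(b^2 + 3*b + 2) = (b - 2)*(b + 2)*(b + 1)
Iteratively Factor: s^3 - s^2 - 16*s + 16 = (s - 1)*(s^2 - 16) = (s - 1)*(s + 4)*(s - 4)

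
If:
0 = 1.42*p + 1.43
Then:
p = -1.01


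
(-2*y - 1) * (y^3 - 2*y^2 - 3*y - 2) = -2*y^4 + 3*y^3 + 8*y^2 + 7*y + 2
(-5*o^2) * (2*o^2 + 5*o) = -10*o^4 - 25*o^3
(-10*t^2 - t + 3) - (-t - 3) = 6 - 10*t^2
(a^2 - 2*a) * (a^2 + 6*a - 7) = a^4 + 4*a^3 - 19*a^2 + 14*a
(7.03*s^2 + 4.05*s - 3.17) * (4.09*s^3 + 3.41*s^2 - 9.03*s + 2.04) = 28.7527*s^5 + 40.5368*s^4 - 62.6357*s^3 - 33.04*s^2 + 36.8871*s - 6.4668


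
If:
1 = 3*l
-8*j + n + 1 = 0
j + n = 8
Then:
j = 1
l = 1/3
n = 7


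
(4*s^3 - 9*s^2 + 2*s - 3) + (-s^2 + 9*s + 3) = 4*s^3 - 10*s^2 + 11*s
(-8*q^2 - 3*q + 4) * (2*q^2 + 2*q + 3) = -16*q^4 - 22*q^3 - 22*q^2 - q + 12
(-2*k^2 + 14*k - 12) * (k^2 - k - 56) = -2*k^4 + 16*k^3 + 86*k^2 - 772*k + 672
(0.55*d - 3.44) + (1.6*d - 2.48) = 2.15*d - 5.92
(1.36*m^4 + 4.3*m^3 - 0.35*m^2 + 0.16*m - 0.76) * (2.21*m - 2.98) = 3.0056*m^5 + 5.4502*m^4 - 13.5875*m^3 + 1.3966*m^2 - 2.1564*m + 2.2648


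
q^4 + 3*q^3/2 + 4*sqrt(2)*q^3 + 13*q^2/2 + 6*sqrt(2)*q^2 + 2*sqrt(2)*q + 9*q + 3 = (q + 1/2)*(q + 1)*(q + sqrt(2))*(q + 3*sqrt(2))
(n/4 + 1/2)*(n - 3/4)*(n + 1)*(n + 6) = n^4/4 + 33*n^3/16 + 53*n^2/16 - 3*n/4 - 9/4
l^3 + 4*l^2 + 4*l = l*(l + 2)^2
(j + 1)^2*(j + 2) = j^3 + 4*j^2 + 5*j + 2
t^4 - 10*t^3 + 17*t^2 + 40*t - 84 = (t - 7)*(t - 3)*(t - 2)*(t + 2)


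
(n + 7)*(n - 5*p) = n^2 - 5*n*p + 7*n - 35*p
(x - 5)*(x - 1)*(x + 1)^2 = x^4 - 4*x^3 - 6*x^2 + 4*x + 5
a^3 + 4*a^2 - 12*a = a*(a - 2)*(a + 6)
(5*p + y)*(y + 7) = 5*p*y + 35*p + y^2 + 7*y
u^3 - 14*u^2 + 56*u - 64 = (u - 8)*(u - 4)*(u - 2)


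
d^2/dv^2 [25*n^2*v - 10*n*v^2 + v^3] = -20*n + 6*v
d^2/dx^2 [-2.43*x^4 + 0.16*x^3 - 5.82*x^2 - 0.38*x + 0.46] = -29.16*x^2 + 0.96*x - 11.64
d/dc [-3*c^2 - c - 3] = -6*c - 1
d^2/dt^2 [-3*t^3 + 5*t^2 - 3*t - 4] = 10 - 18*t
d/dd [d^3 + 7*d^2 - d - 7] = 3*d^2 + 14*d - 1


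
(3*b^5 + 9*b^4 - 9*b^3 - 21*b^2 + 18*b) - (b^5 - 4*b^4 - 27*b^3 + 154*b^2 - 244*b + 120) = 2*b^5 + 13*b^4 + 18*b^3 - 175*b^2 + 262*b - 120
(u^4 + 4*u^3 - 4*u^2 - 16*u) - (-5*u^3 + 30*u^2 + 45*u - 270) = u^4 + 9*u^3 - 34*u^2 - 61*u + 270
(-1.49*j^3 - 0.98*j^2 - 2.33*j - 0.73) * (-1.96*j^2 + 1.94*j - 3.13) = 2.9204*j^5 - 0.9698*j^4 + 7.3293*j^3 - 0.0220000000000005*j^2 + 5.8767*j + 2.2849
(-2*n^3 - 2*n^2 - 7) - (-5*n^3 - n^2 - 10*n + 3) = 3*n^3 - n^2 + 10*n - 10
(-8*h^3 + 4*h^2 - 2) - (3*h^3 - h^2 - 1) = -11*h^3 + 5*h^2 - 1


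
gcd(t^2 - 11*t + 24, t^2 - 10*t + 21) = t - 3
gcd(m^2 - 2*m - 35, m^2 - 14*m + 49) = m - 7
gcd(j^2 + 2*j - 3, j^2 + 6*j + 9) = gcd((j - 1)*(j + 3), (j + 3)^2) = j + 3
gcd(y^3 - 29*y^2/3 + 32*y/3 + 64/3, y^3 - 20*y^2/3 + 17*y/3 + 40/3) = y^2 - 5*y/3 - 8/3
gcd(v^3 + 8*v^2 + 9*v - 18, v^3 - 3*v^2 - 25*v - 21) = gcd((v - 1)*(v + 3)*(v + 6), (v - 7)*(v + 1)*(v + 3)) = v + 3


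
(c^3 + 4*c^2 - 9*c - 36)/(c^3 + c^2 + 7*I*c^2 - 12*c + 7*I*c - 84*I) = (c + 3)/(c + 7*I)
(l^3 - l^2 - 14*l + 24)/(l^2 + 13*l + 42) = (l^3 - l^2 - 14*l + 24)/(l^2 + 13*l + 42)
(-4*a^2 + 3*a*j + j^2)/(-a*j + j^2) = (4*a + j)/j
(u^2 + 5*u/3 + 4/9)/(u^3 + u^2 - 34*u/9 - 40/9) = (3*u + 1)/(3*u^2 - u - 10)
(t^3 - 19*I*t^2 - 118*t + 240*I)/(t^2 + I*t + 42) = (t^2 - 13*I*t - 40)/(t + 7*I)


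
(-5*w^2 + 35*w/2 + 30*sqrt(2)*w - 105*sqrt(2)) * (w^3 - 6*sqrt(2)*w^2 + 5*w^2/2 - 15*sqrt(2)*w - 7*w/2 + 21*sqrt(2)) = -5*w^5 + 5*w^4 + 60*sqrt(2)*w^4 - 1195*w^3/4 - 60*sqrt(2)*w^3 - 735*sqrt(2)*w^2 + 1195*w^2/4 + 735*sqrt(2)*w + 4410*w - 4410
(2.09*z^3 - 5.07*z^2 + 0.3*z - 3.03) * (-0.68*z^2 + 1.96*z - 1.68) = -1.4212*z^5 + 7.544*z^4 - 13.6524*z^3 + 11.166*z^2 - 6.4428*z + 5.0904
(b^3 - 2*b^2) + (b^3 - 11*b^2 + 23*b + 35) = 2*b^3 - 13*b^2 + 23*b + 35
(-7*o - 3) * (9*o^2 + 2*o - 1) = -63*o^3 - 41*o^2 + o + 3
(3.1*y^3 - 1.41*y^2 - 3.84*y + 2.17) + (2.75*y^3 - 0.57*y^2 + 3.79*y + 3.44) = 5.85*y^3 - 1.98*y^2 - 0.0499999999999998*y + 5.61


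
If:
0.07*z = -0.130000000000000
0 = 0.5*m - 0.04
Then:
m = 0.08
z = -1.86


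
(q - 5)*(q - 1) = q^2 - 6*q + 5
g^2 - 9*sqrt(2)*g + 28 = (g - 7*sqrt(2))*(g - 2*sqrt(2))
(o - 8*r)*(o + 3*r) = o^2 - 5*o*r - 24*r^2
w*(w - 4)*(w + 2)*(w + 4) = w^4 + 2*w^3 - 16*w^2 - 32*w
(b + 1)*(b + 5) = b^2 + 6*b + 5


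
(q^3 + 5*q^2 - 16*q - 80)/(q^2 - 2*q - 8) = (q^2 + 9*q + 20)/(q + 2)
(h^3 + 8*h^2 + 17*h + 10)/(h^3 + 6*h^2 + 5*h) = (h + 2)/h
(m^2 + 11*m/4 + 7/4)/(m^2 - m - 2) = (m + 7/4)/(m - 2)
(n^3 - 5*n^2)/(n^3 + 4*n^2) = (n - 5)/(n + 4)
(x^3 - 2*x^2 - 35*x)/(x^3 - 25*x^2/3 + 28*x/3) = 3*(x + 5)/(3*x - 4)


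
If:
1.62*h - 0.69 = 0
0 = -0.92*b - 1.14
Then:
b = -1.24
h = 0.43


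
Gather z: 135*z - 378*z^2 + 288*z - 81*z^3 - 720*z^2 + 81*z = -81*z^3 - 1098*z^2 + 504*z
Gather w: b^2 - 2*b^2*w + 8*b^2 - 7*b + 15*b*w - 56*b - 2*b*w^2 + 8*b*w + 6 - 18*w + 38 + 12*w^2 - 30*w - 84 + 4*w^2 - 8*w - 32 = 9*b^2 - 63*b + w^2*(16 - 2*b) + w*(-2*b^2 + 23*b - 56) - 72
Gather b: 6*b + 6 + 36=6*b + 42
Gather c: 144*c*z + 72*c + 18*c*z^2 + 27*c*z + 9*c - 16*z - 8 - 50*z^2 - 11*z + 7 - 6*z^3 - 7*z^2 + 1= c*(18*z^2 + 171*z + 81) - 6*z^3 - 57*z^2 - 27*z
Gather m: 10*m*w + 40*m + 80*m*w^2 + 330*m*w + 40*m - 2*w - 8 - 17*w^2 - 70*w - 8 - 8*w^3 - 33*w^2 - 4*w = m*(80*w^2 + 340*w + 80) - 8*w^3 - 50*w^2 - 76*w - 16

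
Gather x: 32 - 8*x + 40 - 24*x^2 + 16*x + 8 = -24*x^2 + 8*x + 80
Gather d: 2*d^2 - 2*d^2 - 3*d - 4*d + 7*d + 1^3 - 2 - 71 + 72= 0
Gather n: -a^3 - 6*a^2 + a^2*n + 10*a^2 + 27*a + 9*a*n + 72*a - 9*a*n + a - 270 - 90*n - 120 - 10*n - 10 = -a^3 + 4*a^2 + 100*a + n*(a^2 - 100) - 400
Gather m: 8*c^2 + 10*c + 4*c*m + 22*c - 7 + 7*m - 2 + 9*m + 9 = 8*c^2 + 32*c + m*(4*c + 16)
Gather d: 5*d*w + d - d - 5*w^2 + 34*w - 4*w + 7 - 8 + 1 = 5*d*w - 5*w^2 + 30*w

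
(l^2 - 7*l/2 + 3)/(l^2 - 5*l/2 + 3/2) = (l - 2)/(l - 1)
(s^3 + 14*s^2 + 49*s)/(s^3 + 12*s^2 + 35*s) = (s + 7)/(s + 5)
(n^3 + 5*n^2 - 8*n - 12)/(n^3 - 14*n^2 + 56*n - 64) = (n^2 + 7*n + 6)/(n^2 - 12*n + 32)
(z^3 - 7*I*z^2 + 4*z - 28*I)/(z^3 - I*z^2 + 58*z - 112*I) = (z + 2*I)/(z + 8*I)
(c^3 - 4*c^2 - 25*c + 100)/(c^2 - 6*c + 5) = (c^2 + c - 20)/(c - 1)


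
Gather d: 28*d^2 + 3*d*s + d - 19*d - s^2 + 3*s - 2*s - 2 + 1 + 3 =28*d^2 + d*(3*s - 18) - s^2 + s + 2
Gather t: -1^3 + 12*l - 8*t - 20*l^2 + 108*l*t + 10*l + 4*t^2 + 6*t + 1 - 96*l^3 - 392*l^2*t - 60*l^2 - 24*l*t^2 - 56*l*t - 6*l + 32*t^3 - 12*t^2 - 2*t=-96*l^3 - 80*l^2 + 16*l + 32*t^3 + t^2*(-24*l - 8) + t*(-392*l^2 + 52*l - 4)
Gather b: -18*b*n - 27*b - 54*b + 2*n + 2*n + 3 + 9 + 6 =b*(-18*n - 81) + 4*n + 18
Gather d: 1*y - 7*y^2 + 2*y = -7*y^2 + 3*y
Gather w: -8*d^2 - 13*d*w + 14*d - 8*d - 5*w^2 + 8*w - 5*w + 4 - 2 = -8*d^2 + 6*d - 5*w^2 + w*(3 - 13*d) + 2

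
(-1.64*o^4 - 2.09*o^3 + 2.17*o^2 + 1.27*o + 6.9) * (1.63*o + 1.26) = -2.6732*o^5 - 5.4731*o^4 + 0.9037*o^3 + 4.8043*o^2 + 12.8472*o + 8.694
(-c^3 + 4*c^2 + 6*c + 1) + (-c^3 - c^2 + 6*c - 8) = -2*c^3 + 3*c^2 + 12*c - 7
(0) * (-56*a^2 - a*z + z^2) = 0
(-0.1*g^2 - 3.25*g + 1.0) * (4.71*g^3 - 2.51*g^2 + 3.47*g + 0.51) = -0.471*g^5 - 15.0565*g^4 + 12.5205*g^3 - 13.8385*g^2 + 1.8125*g + 0.51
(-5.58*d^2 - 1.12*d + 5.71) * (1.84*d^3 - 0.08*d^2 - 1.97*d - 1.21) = -10.2672*d^5 - 1.6144*d^4 + 21.5886*d^3 + 8.5014*d^2 - 9.8935*d - 6.9091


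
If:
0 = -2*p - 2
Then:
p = -1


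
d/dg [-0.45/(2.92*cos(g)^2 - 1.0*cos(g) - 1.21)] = (0.45 - 2.628*cos(g))*sin(g)/(-2.92*cos(g)^2 + 1.0*cos(g) + 1.21)^2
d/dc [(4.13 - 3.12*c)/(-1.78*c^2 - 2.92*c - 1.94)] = (-5.5536*c^2 + 14.7028*c + 18.1124)/(3.1684*c^4 + 10.3952*c^3 + 15.4328*c^2 + 11.3296*c + 3.7636)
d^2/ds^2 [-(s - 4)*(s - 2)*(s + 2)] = 8 - 6*s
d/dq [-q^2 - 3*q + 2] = -2*q - 3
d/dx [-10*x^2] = -20*x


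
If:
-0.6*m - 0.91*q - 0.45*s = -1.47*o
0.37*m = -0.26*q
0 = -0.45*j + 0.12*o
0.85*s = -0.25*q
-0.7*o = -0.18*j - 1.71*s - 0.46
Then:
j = 0.04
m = -0.49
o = 0.17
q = 0.70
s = -0.20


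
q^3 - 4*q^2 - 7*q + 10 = (q - 5)*(q - 1)*(q + 2)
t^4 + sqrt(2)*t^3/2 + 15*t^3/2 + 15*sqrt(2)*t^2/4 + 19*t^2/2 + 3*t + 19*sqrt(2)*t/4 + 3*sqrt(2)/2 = (t + 1/2)*(t + 1)*(t + 6)*(t + sqrt(2)/2)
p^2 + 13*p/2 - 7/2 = (p - 1/2)*(p + 7)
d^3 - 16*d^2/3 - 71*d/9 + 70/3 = (d - 6)*(d - 5/3)*(d + 7/3)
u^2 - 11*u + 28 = (u - 7)*(u - 4)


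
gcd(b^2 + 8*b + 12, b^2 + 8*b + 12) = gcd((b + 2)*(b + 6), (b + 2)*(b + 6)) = b^2 + 8*b + 12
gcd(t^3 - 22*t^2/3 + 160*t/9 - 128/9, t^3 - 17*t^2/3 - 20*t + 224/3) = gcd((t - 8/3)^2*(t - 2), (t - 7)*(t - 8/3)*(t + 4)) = t - 8/3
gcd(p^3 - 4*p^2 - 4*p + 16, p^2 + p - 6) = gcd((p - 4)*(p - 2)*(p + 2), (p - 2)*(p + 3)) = p - 2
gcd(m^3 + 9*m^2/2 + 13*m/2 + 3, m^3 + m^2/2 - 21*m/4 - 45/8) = m + 3/2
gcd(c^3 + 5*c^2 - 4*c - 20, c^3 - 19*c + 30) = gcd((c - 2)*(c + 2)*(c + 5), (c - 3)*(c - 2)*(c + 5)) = c^2 + 3*c - 10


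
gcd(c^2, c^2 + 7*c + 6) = 1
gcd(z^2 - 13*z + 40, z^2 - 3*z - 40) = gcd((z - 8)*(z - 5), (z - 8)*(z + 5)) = z - 8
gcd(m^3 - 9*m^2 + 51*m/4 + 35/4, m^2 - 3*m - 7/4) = m + 1/2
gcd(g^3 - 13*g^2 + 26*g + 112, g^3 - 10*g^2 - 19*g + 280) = g^2 - 15*g + 56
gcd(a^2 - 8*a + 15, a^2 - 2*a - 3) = a - 3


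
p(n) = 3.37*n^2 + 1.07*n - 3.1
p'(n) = 6.74*n + 1.07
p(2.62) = 22.84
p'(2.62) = 18.73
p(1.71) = 8.58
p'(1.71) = 12.60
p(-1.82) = 6.12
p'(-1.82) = -11.20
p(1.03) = 1.58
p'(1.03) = 8.01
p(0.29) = -2.51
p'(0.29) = 3.02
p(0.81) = -0.02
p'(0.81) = 6.53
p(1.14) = 2.50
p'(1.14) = 8.75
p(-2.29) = 12.12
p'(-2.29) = -14.36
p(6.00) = 124.64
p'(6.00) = 41.51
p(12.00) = 495.02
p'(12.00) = 81.95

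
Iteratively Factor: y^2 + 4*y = (y)*(y + 4)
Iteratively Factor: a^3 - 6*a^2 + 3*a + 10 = (a - 2)*(a^2 - 4*a - 5) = (a - 5)*(a - 2)*(a + 1)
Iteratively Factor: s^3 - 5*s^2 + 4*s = (s - 4)*(s^2 - s) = s*(s - 4)*(s - 1)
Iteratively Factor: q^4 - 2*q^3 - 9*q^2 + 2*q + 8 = (q + 2)*(q^3 - 4*q^2 - q + 4) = (q - 1)*(q + 2)*(q^2 - 3*q - 4) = (q - 1)*(q + 1)*(q + 2)*(q - 4)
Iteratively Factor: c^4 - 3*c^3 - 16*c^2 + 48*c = (c)*(c^3 - 3*c^2 - 16*c + 48) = c*(c + 4)*(c^2 - 7*c + 12) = c*(c - 3)*(c + 4)*(c - 4)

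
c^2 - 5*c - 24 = (c - 8)*(c + 3)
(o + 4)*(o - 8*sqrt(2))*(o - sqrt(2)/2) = o^3 - 17*sqrt(2)*o^2/2 + 4*o^2 - 34*sqrt(2)*o + 8*o + 32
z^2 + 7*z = z*(z + 7)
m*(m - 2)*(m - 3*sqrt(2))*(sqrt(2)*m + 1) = sqrt(2)*m^4 - 5*m^3 - 2*sqrt(2)*m^3 - 3*sqrt(2)*m^2 + 10*m^2 + 6*sqrt(2)*m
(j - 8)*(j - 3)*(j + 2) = j^3 - 9*j^2 + 2*j + 48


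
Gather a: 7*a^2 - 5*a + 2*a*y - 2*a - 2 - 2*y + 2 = 7*a^2 + a*(2*y - 7) - 2*y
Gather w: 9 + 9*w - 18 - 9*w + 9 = 0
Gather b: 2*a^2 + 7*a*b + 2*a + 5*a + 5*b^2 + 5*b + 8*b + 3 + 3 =2*a^2 + 7*a + 5*b^2 + b*(7*a + 13) + 6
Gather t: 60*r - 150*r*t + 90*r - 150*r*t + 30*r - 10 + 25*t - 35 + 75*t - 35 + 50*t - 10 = 180*r + t*(150 - 300*r) - 90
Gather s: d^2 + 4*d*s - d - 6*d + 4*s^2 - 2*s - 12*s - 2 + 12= d^2 - 7*d + 4*s^2 + s*(4*d - 14) + 10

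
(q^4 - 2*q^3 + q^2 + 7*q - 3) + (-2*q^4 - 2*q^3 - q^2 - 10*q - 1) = -q^4 - 4*q^3 - 3*q - 4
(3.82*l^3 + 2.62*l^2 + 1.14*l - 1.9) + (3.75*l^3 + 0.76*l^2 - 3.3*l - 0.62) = 7.57*l^3 + 3.38*l^2 - 2.16*l - 2.52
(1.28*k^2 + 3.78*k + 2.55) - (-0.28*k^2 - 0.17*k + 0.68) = 1.56*k^2 + 3.95*k + 1.87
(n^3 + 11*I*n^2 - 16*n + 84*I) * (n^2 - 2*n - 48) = n^5 - 2*n^4 + 11*I*n^4 - 64*n^3 - 22*I*n^3 + 32*n^2 - 444*I*n^2 + 768*n - 168*I*n - 4032*I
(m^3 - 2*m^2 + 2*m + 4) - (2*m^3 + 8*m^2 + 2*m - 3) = -m^3 - 10*m^2 + 7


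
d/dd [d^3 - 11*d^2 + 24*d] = 3*d^2 - 22*d + 24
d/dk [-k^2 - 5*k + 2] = -2*k - 5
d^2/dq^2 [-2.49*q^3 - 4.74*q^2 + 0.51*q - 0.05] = -14.94*q - 9.48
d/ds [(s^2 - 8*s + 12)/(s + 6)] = (s^2 + 12*s - 60)/(s^2 + 12*s + 36)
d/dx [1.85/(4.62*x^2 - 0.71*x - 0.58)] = (1.3135 - 17.094*x)/(-4.62*x^2 + 0.71*x + 0.58)^2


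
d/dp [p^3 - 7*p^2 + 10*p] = 3*p^2 - 14*p + 10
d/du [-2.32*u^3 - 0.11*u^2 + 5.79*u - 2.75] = -6.96*u^2 - 0.22*u + 5.79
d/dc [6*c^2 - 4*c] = 12*c - 4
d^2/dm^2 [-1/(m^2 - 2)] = 2*(-3*m^2 - 2)/(m^2 - 2)^3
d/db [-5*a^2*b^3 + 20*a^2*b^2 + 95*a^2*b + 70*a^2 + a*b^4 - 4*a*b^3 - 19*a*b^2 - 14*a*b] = a*(-15*a*b^2 + 40*a*b + 95*a + 4*b^3 - 12*b^2 - 38*b - 14)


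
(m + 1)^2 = m^2 + 2*m + 1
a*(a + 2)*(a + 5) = a^3 + 7*a^2 + 10*a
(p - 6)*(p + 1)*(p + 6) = p^3 + p^2 - 36*p - 36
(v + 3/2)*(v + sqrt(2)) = v^2 + sqrt(2)*v + 3*v/2 + 3*sqrt(2)/2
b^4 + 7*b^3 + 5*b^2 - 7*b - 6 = (b - 1)*(b + 1)^2*(b + 6)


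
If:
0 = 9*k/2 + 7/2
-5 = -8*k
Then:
No Solution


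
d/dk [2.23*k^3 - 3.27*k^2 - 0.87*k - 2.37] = 6.69*k^2 - 6.54*k - 0.87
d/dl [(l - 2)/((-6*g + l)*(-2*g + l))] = ((2*g - l)*(6*g - l) + (2*g - l)*(l - 2) + (6*g - l)*(l - 2))/((2*g - l)^2*(6*g - l)^2)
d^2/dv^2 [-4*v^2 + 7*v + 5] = -8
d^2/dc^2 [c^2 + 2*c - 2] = 2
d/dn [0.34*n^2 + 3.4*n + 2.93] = 0.68*n + 3.4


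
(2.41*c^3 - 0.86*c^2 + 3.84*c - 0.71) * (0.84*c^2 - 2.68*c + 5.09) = 2.0244*c^5 - 7.1812*c^4 + 17.7973*c^3 - 15.265*c^2 + 21.4484*c - 3.6139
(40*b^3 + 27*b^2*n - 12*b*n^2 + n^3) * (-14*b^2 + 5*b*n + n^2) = -560*b^5 - 178*b^4*n + 343*b^3*n^2 - 47*b^2*n^3 - 7*b*n^4 + n^5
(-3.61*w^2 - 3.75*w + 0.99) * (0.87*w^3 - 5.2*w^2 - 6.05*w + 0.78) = -3.1407*w^5 + 15.5095*w^4 + 42.2018*w^3 + 14.7237*w^2 - 8.9145*w + 0.7722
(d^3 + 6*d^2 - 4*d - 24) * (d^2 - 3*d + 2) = d^5 + 3*d^4 - 20*d^3 + 64*d - 48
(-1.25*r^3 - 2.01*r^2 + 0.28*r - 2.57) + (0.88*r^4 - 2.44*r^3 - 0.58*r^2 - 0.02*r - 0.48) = 0.88*r^4 - 3.69*r^3 - 2.59*r^2 + 0.26*r - 3.05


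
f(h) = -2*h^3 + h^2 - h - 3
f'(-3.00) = -61.00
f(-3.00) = 63.00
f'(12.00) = -841.00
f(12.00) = -3327.00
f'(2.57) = -35.49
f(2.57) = -32.91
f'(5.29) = -158.32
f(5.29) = -276.38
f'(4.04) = -90.85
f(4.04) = -122.60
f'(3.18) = -55.31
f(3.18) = -60.38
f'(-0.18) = -1.55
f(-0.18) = -2.78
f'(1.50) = -11.50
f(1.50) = -9.00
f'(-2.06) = -30.58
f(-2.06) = 20.79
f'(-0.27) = -1.98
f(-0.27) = -2.62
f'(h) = -6*h^2 + 2*h - 1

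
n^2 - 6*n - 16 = (n - 8)*(n + 2)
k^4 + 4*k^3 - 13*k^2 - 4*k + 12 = (k - 2)*(k - 1)*(k + 1)*(k + 6)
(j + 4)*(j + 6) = j^2 + 10*j + 24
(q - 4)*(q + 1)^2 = q^3 - 2*q^2 - 7*q - 4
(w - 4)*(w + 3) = w^2 - w - 12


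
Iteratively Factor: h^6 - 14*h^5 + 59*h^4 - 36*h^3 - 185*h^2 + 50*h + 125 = (h - 5)*(h^5 - 9*h^4 + 14*h^3 + 34*h^2 - 15*h - 25) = (h - 5)*(h - 1)*(h^4 - 8*h^3 + 6*h^2 + 40*h + 25) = (h - 5)^2*(h - 1)*(h^3 - 3*h^2 - 9*h - 5) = (h - 5)^3*(h - 1)*(h^2 + 2*h + 1) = (h - 5)^3*(h - 1)*(h + 1)*(h + 1)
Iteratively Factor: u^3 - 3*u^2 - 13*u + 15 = (u - 1)*(u^2 - 2*u - 15) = (u - 5)*(u - 1)*(u + 3)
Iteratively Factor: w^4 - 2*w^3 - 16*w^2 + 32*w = (w - 2)*(w^3 - 16*w) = (w - 4)*(w - 2)*(w^2 + 4*w) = w*(w - 4)*(w - 2)*(w + 4)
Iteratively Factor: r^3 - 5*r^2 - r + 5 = (r + 1)*(r^2 - 6*r + 5) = (r - 5)*(r + 1)*(r - 1)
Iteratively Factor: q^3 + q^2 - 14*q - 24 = (q + 2)*(q^2 - q - 12) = (q - 4)*(q + 2)*(q + 3)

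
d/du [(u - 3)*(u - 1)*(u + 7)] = 3*u^2 + 6*u - 25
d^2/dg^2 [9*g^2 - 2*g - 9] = 18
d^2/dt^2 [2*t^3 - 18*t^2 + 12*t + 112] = 12*t - 36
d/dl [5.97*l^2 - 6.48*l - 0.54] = 11.94*l - 6.48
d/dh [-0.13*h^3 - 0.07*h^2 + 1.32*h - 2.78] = -0.39*h^2 - 0.14*h + 1.32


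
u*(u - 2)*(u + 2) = u^3 - 4*u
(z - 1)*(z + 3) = z^2 + 2*z - 3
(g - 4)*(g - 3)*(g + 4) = g^3 - 3*g^2 - 16*g + 48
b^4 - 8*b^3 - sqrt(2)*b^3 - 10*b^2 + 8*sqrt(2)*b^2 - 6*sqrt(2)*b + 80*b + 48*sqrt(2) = (b - 8)*(b - 3*sqrt(2))*(b + sqrt(2))^2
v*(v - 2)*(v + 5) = v^3 + 3*v^2 - 10*v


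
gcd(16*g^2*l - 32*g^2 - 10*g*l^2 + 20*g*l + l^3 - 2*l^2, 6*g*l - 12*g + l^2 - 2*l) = l - 2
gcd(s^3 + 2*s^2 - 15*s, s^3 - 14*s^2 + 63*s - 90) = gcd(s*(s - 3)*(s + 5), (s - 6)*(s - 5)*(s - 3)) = s - 3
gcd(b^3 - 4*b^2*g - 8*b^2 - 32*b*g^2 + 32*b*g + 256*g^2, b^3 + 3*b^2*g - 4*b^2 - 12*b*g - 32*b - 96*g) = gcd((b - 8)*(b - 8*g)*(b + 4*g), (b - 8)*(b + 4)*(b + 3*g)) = b - 8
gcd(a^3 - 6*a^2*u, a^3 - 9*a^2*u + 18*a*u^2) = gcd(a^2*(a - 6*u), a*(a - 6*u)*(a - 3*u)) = -a^2 + 6*a*u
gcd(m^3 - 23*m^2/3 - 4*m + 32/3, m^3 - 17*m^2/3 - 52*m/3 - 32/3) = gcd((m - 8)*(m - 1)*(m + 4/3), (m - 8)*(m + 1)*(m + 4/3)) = m^2 - 20*m/3 - 32/3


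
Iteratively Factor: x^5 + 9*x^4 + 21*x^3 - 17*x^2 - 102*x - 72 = (x + 3)*(x^4 + 6*x^3 + 3*x^2 - 26*x - 24) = (x + 3)*(x + 4)*(x^3 + 2*x^2 - 5*x - 6) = (x - 2)*(x + 3)*(x + 4)*(x^2 + 4*x + 3) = (x - 2)*(x + 3)^2*(x + 4)*(x + 1)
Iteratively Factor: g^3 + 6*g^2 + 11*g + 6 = (g + 2)*(g^2 + 4*g + 3) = (g + 2)*(g + 3)*(g + 1)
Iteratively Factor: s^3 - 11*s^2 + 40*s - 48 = (s - 3)*(s^2 - 8*s + 16) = (s - 4)*(s - 3)*(s - 4)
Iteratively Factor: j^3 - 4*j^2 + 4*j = (j - 2)*(j^2 - 2*j) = (j - 2)^2*(j)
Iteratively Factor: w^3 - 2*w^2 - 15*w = (w)*(w^2 - 2*w - 15) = w*(w + 3)*(w - 5)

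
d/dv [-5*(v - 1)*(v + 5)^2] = 15*(-v - 1)*(v + 5)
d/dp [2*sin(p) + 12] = 2*cos(p)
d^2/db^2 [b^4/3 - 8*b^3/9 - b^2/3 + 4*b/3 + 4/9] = 4*b^2 - 16*b/3 - 2/3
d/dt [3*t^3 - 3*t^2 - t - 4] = 9*t^2 - 6*t - 1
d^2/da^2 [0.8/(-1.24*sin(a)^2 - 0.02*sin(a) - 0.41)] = (4.92032*sin(a)^4 + 0.05952*sin(a)^3 - 9.00704*sin(a)^2 - 0.1256*sin(a) + 0.8128)/(1.24*sin(a)^2 + 0.02*sin(a) + 0.41)^3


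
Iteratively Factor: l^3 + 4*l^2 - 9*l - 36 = (l + 4)*(l^2 - 9) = (l - 3)*(l + 4)*(l + 3)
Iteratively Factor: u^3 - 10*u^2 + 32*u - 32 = (u - 2)*(u^2 - 8*u + 16) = (u - 4)*(u - 2)*(u - 4)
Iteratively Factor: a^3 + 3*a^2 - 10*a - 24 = (a + 4)*(a^2 - a - 6) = (a - 3)*(a + 4)*(a + 2)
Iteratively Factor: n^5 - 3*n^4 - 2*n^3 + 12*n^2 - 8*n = (n - 2)*(n^4 - n^3 - 4*n^2 + 4*n) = (n - 2)*(n - 1)*(n^3 - 4*n) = (n - 2)*(n - 1)*(n + 2)*(n^2 - 2*n) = n*(n - 2)*(n - 1)*(n + 2)*(n - 2)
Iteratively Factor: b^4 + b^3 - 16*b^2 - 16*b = (b - 4)*(b^3 + 5*b^2 + 4*b) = (b - 4)*(b + 4)*(b^2 + b) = b*(b - 4)*(b + 4)*(b + 1)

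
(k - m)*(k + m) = k^2 - m^2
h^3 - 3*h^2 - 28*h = h*(h - 7)*(h + 4)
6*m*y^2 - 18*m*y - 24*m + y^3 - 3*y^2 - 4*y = (6*m + y)*(y - 4)*(y + 1)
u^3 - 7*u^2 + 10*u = u*(u - 5)*(u - 2)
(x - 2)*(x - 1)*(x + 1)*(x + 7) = x^4 + 5*x^3 - 15*x^2 - 5*x + 14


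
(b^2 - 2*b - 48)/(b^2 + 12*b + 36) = (b - 8)/(b + 6)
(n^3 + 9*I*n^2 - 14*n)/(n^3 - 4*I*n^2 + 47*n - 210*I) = n*(n + 2*I)/(n^2 - 11*I*n - 30)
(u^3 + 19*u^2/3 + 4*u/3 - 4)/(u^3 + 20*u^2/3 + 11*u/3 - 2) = (3*u - 2)/(3*u - 1)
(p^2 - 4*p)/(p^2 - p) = (p - 4)/(p - 1)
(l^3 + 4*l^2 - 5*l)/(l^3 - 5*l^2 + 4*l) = (l + 5)/(l - 4)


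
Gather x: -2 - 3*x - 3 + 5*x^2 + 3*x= 5*x^2 - 5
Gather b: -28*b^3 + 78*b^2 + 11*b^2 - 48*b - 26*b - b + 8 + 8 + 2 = -28*b^3 + 89*b^2 - 75*b + 18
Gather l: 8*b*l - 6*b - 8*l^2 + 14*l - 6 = -6*b - 8*l^2 + l*(8*b + 14) - 6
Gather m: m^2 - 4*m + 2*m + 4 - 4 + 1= m^2 - 2*m + 1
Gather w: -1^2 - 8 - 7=-16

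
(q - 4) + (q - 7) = 2*q - 11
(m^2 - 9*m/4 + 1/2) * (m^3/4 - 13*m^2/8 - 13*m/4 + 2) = m^5/4 - 35*m^4/16 + 17*m^3/32 + 17*m^2/2 - 49*m/8 + 1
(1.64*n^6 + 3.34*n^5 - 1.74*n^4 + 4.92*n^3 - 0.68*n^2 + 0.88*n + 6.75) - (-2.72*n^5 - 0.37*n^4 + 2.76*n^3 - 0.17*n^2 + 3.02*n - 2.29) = 1.64*n^6 + 6.06*n^5 - 1.37*n^4 + 2.16*n^3 - 0.51*n^2 - 2.14*n + 9.04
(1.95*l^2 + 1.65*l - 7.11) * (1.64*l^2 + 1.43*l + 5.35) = 3.198*l^4 + 5.4945*l^3 + 1.1316*l^2 - 1.3398*l - 38.0385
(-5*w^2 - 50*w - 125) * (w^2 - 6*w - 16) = -5*w^4 - 20*w^3 + 255*w^2 + 1550*w + 2000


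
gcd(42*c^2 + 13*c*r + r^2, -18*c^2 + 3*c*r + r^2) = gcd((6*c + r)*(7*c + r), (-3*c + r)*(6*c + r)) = 6*c + r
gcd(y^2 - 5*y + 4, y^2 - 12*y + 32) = y - 4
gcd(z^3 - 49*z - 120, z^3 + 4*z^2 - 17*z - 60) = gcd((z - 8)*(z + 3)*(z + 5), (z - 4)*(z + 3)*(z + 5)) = z^2 + 8*z + 15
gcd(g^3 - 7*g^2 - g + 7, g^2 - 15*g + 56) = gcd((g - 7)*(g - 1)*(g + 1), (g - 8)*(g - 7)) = g - 7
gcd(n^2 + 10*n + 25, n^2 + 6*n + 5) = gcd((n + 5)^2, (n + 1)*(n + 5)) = n + 5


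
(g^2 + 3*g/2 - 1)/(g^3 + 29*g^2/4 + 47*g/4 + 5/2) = 2*(2*g - 1)/(4*g^2 + 21*g + 5)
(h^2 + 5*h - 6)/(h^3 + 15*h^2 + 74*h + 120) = (h - 1)/(h^2 + 9*h + 20)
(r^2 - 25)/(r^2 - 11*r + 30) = (r + 5)/(r - 6)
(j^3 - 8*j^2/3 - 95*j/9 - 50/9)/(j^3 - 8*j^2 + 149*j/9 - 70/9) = (9*j^2 + 21*j + 10)/(9*j^2 - 27*j + 14)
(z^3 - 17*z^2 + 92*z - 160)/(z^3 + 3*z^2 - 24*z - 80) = (z^2 - 12*z + 32)/(z^2 + 8*z + 16)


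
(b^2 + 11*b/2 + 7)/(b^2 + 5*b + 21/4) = 2*(b + 2)/(2*b + 3)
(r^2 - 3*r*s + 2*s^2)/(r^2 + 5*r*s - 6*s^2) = (r - 2*s)/(r + 6*s)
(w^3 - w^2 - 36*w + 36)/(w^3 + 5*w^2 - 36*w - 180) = (w - 1)/(w + 5)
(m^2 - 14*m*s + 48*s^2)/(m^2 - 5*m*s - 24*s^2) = (m - 6*s)/(m + 3*s)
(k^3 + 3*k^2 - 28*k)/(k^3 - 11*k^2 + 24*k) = (k^2 + 3*k - 28)/(k^2 - 11*k + 24)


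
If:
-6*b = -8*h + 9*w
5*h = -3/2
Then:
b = -3*w/2 - 2/5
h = -3/10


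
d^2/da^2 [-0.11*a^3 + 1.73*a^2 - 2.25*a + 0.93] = 3.46 - 0.66*a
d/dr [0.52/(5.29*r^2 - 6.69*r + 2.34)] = (3.4788 - 5.5016*r)/(5.29*r^2 - 6.69*r + 2.34)^2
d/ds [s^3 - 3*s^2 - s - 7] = 3*s^2 - 6*s - 1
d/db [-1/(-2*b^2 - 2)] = -b/(b^2 + 1)^2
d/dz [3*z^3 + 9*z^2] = 9*z*(z + 2)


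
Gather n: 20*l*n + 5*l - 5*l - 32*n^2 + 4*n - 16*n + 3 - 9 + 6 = -32*n^2 + n*(20*l - 12)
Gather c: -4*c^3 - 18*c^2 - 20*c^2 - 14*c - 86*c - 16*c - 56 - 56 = -4*c^3 - 38*c^2 - 116*c - 112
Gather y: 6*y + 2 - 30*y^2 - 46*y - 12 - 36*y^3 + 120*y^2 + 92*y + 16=-36*y^3 + 90*y^2 + 52*y + 6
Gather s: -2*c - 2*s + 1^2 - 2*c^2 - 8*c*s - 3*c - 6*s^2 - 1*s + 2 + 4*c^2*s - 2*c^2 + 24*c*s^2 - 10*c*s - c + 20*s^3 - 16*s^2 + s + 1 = -4*c^2 - 6*c + 20*s^3 + s^2*(24*c - 22) + s*(4*c^2 - 18*c - 2) + 4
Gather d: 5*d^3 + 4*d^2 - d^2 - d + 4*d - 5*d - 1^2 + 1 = 5*d^3 + 3*d^2 - 2*d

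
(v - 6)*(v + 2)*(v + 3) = v^3 - v^2 - 24*v - 36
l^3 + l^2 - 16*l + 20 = (l - 2)^2*(l + 5)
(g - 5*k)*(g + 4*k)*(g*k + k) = g^3*k - g^2*k^2 + g^2*k - 20*g*k^3 - g*k^2 - 20*k^3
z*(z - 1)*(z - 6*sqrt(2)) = z^3 - 6*sqrt(2)*z^2 - z^2 + 6*sqrt(2)*z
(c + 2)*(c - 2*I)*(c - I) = c^3 + 2*c^2 - 3*I*c^2 - 2*c - 6*I*c - 4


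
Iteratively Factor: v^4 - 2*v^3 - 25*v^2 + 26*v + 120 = (v - 3)*(v^3 + v^2 - 22*v - 40) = (v - 5)*(v - 3)*(v^2 + 6*v + 8) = (v - 5)*(v - 3)*(v + 2)*(v + 4)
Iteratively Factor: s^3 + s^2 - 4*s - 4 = (s + 2)*(s^2 - s - 2) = (s - 2)*(s + 2)*(s + 1)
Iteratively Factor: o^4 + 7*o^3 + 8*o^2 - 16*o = (o - 1)*(o^3 + 8*o^2 + 16*o) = o*(o - 1)*(o^2 + 8*o + 16) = o*(o - 1)*(o + 4)*(o + 4)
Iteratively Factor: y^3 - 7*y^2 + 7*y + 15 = (y + 1)*(y^2 - 8*y + 15) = (y - 5)*(y + 1)*(y - 3)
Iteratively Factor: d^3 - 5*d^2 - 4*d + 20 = (d + 2)*(d^2 - 7*d + 10) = (d - 2)*(d + 2)*(d - 5)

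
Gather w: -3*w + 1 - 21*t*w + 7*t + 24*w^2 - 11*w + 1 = 7*t + 24*w^2 + w*(-21*t - 14) + 2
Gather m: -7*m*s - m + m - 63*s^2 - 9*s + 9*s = -7*m*s - 63*s^2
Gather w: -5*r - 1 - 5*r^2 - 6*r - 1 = -5*r^2 - 11*r - 2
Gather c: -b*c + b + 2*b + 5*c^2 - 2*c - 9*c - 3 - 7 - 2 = 3*b + 5*c^2 + c*(-b - 11) - 12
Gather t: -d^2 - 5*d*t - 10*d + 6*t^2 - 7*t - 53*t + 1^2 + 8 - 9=-d^2 - 10*d + 6*t^2 + t*(-5*d - 60)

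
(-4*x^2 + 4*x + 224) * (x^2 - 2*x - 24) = -4*x^4 + 12*x^3 + 312*x^2 - 544*x - 5376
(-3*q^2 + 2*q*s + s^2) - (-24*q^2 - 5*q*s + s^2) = 21*q^2 + 7*q*s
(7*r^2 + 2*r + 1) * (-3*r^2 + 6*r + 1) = -21*r^4 + 36*r^3 + 16*r^2 + 8*r + 1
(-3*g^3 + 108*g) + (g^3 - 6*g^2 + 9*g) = -2*g^3 - 6*g^2 + 117*g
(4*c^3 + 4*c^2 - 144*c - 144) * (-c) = -4*c^4 - 4*c^3 + 144*c^2 + 144*c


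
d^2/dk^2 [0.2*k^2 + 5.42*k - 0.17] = 0.400000000000000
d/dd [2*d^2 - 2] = 4*d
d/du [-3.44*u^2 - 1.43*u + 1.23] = -6.88*u - 1.43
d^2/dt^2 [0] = 0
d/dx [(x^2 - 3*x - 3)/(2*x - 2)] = (x^2/2 - x + 3)/(x^2 - 2*x + 1)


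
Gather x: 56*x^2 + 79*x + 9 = 56*x^2 + 79*x + 9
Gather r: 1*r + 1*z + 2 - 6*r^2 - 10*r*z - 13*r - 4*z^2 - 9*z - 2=-6*r^2 + r*(-10*z - 12) - 4*z^2 - 8*z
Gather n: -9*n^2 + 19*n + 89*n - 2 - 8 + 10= -9*n^2 + 108*n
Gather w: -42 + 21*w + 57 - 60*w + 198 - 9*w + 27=240 - 48*w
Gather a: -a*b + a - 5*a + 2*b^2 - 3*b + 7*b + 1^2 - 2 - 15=a*(-b - 4) + 2*b^2 + 4*b - 16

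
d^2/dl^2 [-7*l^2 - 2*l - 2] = -14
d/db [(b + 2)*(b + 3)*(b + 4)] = 3*b^2 + 18*b + 26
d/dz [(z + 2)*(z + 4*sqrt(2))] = 2*z + 2 + 4*sqrt(2)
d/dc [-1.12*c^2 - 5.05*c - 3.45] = -2.24*c - 5.05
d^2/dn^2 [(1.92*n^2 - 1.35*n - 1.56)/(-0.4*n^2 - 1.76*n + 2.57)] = (3.13536*n^3 - 10.34496*n^2 + 14.91624*n - 0.278303999999993)/(0.064*n^6 + 0.8448*n^5 + 2.48352*n^4 - 5.403904*n^3 - 15.956616*n^2 + 34.873872*n - 16.974593)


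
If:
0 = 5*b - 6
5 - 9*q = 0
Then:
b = 6/5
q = 5/9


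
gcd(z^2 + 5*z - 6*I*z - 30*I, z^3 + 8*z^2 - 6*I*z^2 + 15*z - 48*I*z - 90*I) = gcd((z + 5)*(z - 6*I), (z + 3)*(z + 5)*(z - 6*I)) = z^2 + z*(5 - 6*I) - 30*I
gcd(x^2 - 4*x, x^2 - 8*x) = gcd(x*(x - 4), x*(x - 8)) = x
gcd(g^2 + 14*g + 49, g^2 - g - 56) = g + 7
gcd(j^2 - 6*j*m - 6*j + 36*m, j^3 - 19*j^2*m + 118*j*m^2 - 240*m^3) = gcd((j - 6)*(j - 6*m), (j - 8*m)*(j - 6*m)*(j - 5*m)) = j - 6*m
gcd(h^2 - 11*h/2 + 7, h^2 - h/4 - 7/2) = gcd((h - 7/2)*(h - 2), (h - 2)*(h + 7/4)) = h - 2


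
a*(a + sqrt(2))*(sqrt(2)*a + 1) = sqrt(2)*a^3 + 3*a^2 + sqrt(2)*a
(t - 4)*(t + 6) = t^2 + 2*t - 24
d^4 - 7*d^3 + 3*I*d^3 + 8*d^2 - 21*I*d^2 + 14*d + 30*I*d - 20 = (d - 5)*(d - 2)*(d + I)*(d + 2*I)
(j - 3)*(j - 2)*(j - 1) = j^3 - 6*j^2 + 11*j - 6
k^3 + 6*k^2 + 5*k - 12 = (k - 1)*(k + 3)*(k + 4)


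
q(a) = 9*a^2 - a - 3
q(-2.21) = 43.17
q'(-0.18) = -4.24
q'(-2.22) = -40.96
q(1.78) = 23.74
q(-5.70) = 295.11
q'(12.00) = 215.00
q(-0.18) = -2.53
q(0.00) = -3.00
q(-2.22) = 43.58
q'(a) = 18*a - 1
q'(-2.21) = -40.78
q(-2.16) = 41.15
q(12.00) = 1281.00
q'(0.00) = -1.00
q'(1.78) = 31.04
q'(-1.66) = -30.88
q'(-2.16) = -39.88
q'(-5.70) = -103.60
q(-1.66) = 23.46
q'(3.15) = 55.70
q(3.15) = 83.15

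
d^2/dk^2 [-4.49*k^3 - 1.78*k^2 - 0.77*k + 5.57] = -26.94*k - 3.56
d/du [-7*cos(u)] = 7*sin(u)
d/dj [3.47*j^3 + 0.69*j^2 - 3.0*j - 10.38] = 10.41*j^2 + 1.38*j - 3.0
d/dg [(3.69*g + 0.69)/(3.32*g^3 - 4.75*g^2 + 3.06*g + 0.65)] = (-24.5016*g^3 + 10.6551*g^2 + 6.555*g + 0.2871)/(11.0224*g^6 - 31.54*g^5 + 42.8809*g^4 - 24.754*g^3 + 3.1886*g^2 + 3.978*g + 0.4225)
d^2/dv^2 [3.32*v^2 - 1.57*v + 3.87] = 6.64000000000000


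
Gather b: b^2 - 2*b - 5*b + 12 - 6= b^2 - 7*b + 6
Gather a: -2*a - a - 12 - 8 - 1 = -3*a - 21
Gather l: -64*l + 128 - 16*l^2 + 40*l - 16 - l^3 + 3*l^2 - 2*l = -l^3 - 13*l^2 - 26*l + 112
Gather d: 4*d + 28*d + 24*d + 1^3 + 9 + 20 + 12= 56*d + 42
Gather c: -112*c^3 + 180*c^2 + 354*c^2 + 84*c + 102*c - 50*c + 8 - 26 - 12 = -112*c^3 + 534*c^2 + 136*c - 30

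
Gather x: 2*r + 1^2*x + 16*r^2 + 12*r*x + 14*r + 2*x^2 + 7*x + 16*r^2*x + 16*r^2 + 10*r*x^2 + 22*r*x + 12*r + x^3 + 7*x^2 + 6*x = 32*r^2 + 28*r + x^3 + x^2*(10*r + 9) + x*(16*r^2 + 34*r + 14)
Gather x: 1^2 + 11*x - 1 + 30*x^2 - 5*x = 30*x^2 + 6*x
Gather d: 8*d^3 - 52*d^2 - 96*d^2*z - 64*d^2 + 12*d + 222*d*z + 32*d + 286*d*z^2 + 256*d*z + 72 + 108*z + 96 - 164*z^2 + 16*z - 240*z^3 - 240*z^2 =8*d^3 + d^2*(-96*z - 116) + d*(286*z^2 + 478*z + 44) - 240*z^3 - 404*z^2 + 124*z + 168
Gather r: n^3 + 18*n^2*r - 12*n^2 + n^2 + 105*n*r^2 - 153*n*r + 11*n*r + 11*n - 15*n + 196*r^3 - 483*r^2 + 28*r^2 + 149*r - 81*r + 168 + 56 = n^3 - 11*n^2 - 4*n + 196*r^3 + r^2*(105*n - 455) + r*(18*n^2 - 142*n + 68) + 224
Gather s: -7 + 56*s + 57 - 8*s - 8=48*s + 42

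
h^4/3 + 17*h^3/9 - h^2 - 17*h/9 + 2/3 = (h/3 + 1/3)*(h - 1)*(h - 1/3)*(h + 6)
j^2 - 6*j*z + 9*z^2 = (j - 3*z)^2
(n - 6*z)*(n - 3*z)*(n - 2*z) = n^3 - 11*n^2*z + 36*n*z^2 - 36*z^3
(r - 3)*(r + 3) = r^2 - 9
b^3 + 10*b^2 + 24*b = b*(b + 4)*(b + 6)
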